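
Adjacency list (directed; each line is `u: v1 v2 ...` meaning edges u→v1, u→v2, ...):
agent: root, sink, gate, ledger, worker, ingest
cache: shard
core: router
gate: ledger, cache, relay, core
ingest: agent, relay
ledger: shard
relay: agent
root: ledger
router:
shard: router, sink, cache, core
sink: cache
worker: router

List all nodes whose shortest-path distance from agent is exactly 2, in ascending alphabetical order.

cache, core, relay, router, shard

Level 0: agent
Level 1: gate, ingest, ledger, root, sink, worker
Level 2: cache, core, relay, router, shard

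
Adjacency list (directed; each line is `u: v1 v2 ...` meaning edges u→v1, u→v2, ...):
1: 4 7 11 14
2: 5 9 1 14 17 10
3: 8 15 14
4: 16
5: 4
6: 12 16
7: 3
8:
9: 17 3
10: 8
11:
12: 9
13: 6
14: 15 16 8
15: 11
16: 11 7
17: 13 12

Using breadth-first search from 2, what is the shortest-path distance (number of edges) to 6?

Level 0: 2
Level 1: 1, 5, 9, 10, 14, 17
Level 2: 3, 4, 7, 8, 11, 12, 13, 15, 16
Level 3: 6
6 first appears at level 3.

3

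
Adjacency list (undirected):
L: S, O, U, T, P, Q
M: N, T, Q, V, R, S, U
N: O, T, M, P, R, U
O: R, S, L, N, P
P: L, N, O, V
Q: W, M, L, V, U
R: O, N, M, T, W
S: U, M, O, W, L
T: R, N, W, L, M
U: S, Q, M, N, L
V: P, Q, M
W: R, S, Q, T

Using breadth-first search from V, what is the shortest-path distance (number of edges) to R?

2

Level 0: V
Level 1: M, P, Q
Level 2: L, N, O, R, S, T, U, W
R first appears at level 2.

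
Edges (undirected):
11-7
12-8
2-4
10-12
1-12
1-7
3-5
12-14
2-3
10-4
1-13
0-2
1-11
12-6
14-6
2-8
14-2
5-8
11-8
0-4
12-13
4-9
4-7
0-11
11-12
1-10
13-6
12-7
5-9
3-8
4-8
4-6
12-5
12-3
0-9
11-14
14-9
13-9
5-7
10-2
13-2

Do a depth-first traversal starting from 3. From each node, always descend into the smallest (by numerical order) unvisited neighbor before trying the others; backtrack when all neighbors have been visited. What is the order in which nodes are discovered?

3, 2, 0, 4, 6, 12, 1, 7, 5, 8, 11, 14, 9, 13, 10

Visit 3
3 → 2
2 → 0
0 → 4
4 → 6
6 → 12
12 → 1
1 → 7
7 → 5
5 → 8
8 → 11
11 → 14
14 → 9
9 → 13
1 → 10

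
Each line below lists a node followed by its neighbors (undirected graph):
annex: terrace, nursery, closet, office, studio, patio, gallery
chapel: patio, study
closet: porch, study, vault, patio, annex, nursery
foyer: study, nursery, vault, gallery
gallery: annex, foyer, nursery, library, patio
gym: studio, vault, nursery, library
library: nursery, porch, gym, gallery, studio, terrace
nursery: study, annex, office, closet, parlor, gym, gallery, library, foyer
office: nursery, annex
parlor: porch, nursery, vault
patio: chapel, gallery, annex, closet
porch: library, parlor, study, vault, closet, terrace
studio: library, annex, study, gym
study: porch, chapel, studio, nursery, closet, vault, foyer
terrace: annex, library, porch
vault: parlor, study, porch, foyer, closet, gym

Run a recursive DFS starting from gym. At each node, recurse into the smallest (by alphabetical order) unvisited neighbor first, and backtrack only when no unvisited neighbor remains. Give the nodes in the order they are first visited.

gym, library, gallery, annex, closet, nursery, foyer, study, chapel, patio, porch, parlor, vault, terrace, studio, office

Visit gym
gym → library
library → gallery
gallery → annex
annex → closet
closet → nursery
nursery → foyer
foyer → study
study → chapel
chapel → patio
study → porch
porch → parlor
parlor → vault
porch → terrace
study → studio
nursery → office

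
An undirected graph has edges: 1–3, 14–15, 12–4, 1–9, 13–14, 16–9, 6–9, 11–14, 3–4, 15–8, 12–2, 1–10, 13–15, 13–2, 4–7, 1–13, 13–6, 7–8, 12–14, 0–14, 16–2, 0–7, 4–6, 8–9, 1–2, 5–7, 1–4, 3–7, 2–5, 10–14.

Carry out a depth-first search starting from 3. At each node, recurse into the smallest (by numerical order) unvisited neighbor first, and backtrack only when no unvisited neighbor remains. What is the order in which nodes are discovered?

Visit 3
3 → 1
1 → 2
2 → 5
5 → 7
7 → 0
0 → 14
14 → 10
14 → 11
14 → 12
12 → 4
4 → 6
6 → 9
9 → 8
8 → 15
15 → 13
9 → 16

3, 1, 2, 5, 7, 0, 14, 10, 11, 12, 4, 6, 9, 8, 15, 13, 16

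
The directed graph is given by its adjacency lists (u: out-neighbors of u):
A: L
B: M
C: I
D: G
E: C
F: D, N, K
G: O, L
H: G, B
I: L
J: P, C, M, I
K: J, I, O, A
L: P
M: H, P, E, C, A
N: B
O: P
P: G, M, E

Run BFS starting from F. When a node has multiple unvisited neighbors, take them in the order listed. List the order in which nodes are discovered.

F, D, N, K, G, B, J, I, O, A, L, M, P, C, H, E

Visit F; enqueue D, N, K → queue [D, N, K]
Visit D; enqueue G → queue [N, K, G]
Visit N; enqueue B → queue [K, G, B]
Visit K; enqueue J, I, O, A → queue [G, B, J, I, O, A]
Visit G; enqueue L → queue [B, J, I, O, A, L]
Visit B; enqueue M → queue [J, I, O, A, L, M]
Visit J; enqueue P, C → queue [I, O, A, L, M, P, C]
Visit I → queue [O, A, L, M, P, C]
Visit O → queue [A, L, M, P, C]
Visit A → queue [L, M, P, C]
Visit L → queue [M, P, C]
Visit M; enqueue H, E → queue [P, C, H, E]
Visit P → queue [C, H, E]
Visit C → queue [H, E]
Visit H → queue [E]
Visit E → queue []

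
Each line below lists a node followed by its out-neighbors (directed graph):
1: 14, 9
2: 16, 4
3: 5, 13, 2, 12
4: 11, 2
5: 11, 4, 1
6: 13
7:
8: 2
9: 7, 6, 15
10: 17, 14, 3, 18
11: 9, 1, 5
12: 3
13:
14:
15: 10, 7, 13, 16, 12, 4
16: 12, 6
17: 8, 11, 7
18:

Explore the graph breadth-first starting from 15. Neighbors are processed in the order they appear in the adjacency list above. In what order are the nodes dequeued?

15 -> 10 -> 7 -> 13 -> 16 -> 12 -> 4 -> 17 -> 14 -> 3 -> 18 -> 6 -> 11 -> 2 -> 8 -> 5 -> 9 -> 1

Visit 15; enqueue 10, 7, 13, 16, 12, 4 → queue [10, 7, 13, 16, 12, 4]
Visit 10; enqueue 17, 14, 3, 18 → queue [7, 13, 16, 12, 4, 17, 14, 3, 18]
Visit 7 → queue [13, 16, 12, 4, 17, 14, 3, 18]
Visit 13 → queue [16, 12, 4, 17, 14, 3, 18]
Visit 16; enqueue 6 → queue [12, 4, 17, 14, 3, 18, 6]
Visit 12 → queue [4, 17, 14, 3, 18, 6]
Visit 4; enqueue 11, 2 → queue [17, 14, 3, 18, 6, 11, 2]
Visit 17; enqueue 8 → queue [14, 3, 18, 6, 11, 2, 8]
Visit 14 → queue [3, 18, 6, 11, 2, 8]
Visit 3; enqueue 5 → queue [18, 6, 11, 2, 8, 5]
Visit 18 → queue [6, 11, 2, 8, 5]
Visit 6 → queue [11, 2, 8, 5]
Visit 11; enqueue 9, 1 → queue [2, 8, 5, 9, 1]
Visit 2 → queue [8, 5, 9, 1]
Visit 8 → queue [5, 9, 1]
Visit 5 → queue [9, 1]
Visit 9 → queue [1]
Visit 1 → queue []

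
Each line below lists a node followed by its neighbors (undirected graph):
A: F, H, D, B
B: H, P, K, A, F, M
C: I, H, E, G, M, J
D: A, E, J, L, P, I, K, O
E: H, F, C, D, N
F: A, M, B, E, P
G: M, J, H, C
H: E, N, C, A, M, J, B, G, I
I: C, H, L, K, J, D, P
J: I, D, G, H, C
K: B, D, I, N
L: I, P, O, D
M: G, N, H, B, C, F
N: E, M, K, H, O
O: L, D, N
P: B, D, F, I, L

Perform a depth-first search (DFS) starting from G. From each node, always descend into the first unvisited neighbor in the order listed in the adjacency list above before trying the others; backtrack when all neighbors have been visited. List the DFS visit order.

Visit G
G → M
M → N
N → E
E → H
H → C
C → I
I → L
L → P
P → B
B → K
K → D
D → A
A → F
D → J
D → O

G, M, N, E, H, C, I, L, P, B, K, D, A, F, J, O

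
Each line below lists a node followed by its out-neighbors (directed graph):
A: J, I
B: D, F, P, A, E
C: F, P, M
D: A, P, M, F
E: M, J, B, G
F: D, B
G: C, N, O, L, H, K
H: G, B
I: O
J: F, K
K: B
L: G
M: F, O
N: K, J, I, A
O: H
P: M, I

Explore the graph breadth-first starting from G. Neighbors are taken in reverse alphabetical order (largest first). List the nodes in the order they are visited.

G, O, N, L, K, H, C, J, I, A, B, P, M, F, E, D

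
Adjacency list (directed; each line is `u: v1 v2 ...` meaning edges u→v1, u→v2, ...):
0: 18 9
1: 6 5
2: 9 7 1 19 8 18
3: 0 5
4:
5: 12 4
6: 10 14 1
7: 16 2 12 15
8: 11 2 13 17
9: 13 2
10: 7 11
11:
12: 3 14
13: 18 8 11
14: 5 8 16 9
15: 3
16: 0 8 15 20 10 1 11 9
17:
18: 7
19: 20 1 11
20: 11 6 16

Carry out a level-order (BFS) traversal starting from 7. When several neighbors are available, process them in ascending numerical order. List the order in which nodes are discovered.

Visit 7; enqueue 2, 12, 15, 16 → queue [2, 12, 15, 16]
Visit 2; enqueue 1, 8, 9, 18, 19 → queue [12, 15, 16, 1, 8, 9, 18, 19]
Visit 12; enqueue 3, 14 → queue [15, 16, 1, 8, 9, 18, 19, 3, 14]
Visit 15 → queue [16, 1, 8, 9, 18, 19, 3, 14]
Visit 16; enqueue 0, 10, 11, 20 → queue [1, 8, 9, 18, 19, 3, 14, 0, 10, 11, 20]
Visit 1; enqueue 5, 6 → queue [8, 9, 18, 19, 3, 14, 0, 10, 11, 20, 5, 6]
Visit 8; enqueue 13, 17 → queue [9, 18, 19, 3, 14, 0, 10, 11, 20, 5, 6, 13, 17]
Visit 9 → queue [18, 19, 3, 14, 0, 10, 11, 20, 5, 6, 13, 17]
Visit 18 → queue [19, 3, 14, 0, 10, 11, 20, 5, 6, 13, 17]
Visit 19 → queue [3, 14, 0, 10, 11, 20, 5, 6, 13, 17]
Visit 3 → queue [14, 0, 10, 11, 20, 5, 6, 13, 17]
Visit 14 → queue [0, 10, 11, 20, 5, 6, 13, 17]
Visit 0 → queue [10, 11, 20, 5, 6, 13, 17]
Visit 10 → queue [11, 20, 5, 6, 13, 17]
Visit 11 → queue [20, 5, 6, 13, 17]
Visit 20 → queue [5, 6, 13, 17]
Visit 5; enqueue 4 → queue [6, 13, 17, 4]
Visit 6 → queue [13, 17, 4]
Visit 13 → queue [17, 4]
Visit 17 → queue [4]
Visit 4 → queue []

7 → 2 → 12 → 15 → 16 → 1 → 8 → 9 → 18 → 19 → 3 → 14 → 0 → 10 → 11 → 20 → 5 → 6 → 13 → 17 → 4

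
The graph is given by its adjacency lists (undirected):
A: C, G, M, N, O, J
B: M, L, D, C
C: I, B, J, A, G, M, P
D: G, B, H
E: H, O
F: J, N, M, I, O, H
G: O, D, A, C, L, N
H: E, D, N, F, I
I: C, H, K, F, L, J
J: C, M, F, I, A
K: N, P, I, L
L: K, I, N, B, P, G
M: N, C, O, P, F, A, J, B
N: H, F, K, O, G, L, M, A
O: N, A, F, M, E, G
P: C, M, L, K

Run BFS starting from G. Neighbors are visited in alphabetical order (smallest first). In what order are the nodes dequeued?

Visit G; enqueue A, C, D, L, N, O → queue [A, C, D, L, N, O]
Visit A; enqueue J, M → queue [C, D, L, N, O, J, M]
Visit C; enqueue B, I, P → queue [D, L, N, O, J, M, B, I, P]
Visit D; enqueue H → queue [L, N, O, J, M, B, I, P, H]
Visit L; enqueue K → queue [N, O, J, M, B, I, P, H, K]
Visit N; enqueue F → queue [O, J, M, B, I, P, H, K, F]
Visit O; enqueue E → queue [J, M, B, I, P, H, K, F, E]
Visit J → queue [M, B, I, P, H, K, F, E]
Visit M → queue [B, I, P, H, K, F, E]
Visit B → queue [I, P, H, K, F, E]
Visit I → queue [P, H, K, F, E]
Visit P → queue [H, K, F, E]
Visit H → queue [K, F, E]
Visit K → queue [F, E]
Visit F → queue [E]
Visit E → queue []

G, A, C, D, L, N, O, J, M, B, I, P, H, K, F, E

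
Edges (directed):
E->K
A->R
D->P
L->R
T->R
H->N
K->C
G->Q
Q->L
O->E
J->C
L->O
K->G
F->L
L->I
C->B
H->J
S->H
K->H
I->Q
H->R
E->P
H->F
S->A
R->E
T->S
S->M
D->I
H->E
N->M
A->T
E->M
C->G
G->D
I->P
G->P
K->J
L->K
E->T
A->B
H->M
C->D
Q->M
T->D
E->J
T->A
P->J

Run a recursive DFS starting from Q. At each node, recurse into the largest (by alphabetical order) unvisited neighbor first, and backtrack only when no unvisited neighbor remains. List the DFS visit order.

Visit Q
Q → M
Q → L
L → R
R → E
E → T
T → S
S → H
H → N
H → J
J → C
C → G
G → P
G → D
D → I
C → B
H → F
S → A
E → K
L → O

Q, M, L, R, E, T, S, H, N, J, C, G, P, D, I, B, F, A, K, O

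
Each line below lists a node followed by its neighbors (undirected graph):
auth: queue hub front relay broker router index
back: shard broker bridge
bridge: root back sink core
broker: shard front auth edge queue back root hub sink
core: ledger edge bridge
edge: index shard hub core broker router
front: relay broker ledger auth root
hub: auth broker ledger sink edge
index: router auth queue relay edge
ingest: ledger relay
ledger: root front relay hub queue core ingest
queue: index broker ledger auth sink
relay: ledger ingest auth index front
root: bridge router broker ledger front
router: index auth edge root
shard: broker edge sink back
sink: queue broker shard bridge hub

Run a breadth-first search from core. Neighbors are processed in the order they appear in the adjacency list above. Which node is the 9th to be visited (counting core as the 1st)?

queue

Visit core; enqueue ledger, edge, bridge → queue [ledger, edge, bridge]
Visit ledger; enqueue root, front, relay, hub, queue, ingest → queue [edge, bridge, root, front, relay, hub, queue, ingest]
Visit edge; enqueue index, shard, broker, router → queue [bridge, root, front, relay, hub, queue, ingest, index, shard, broker, router]
Visit bridge; enqueue back, sink → queue [root, front, relay, hub, queue, ingest, index, shard, broker, router, back, sink]
Visit root → queue [front, relay, hub, queue, ingest, index, shard, broker, router, back, sink]
Visit front; enqueue auth → queue [relay, hub, queue, ingest, index, shard, broker, router, back, sink, auth]
Visit relay → queue [hub, queue, ingest, index, shard, broker, router, back, sink, auth]
Visit hub → queue [queue, ingest, index, shard, broker, router, back, sink, auth]
Visit queue → queue [ingest, index, shard, broker, router, back, sink, auth]
Visit ingest → queue [index, shard, broker, router, back, sink, auth]
Visit index → queue [shard, broker, router, back, sink, auth]
Visit shard → queue [broker, router, back, sink, auth]
Visit broker → queue [router, back, sink, auth]
Visit router → queue [back, sink, auth]
Visit back → queue [sink, auth]
Visit sink → queue [auth]
Visit auth → queue []

Visit order: core, ledger, edge, bridge, root, front, relay, hub, queue, ingest, index, shard, broker, router, back, sink, auth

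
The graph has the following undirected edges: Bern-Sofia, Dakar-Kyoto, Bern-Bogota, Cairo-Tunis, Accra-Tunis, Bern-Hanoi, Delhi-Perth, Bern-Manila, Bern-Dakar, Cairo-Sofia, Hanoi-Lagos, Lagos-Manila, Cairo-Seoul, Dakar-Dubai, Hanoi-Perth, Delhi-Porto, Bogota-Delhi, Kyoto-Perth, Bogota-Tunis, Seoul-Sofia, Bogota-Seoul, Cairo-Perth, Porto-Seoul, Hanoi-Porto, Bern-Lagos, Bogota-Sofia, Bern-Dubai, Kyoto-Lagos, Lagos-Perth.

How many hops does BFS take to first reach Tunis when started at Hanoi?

3

Level 0: Hanoi
Level 1: Bern, Lagos, Perth, Porto
Level 2: Bogota, Cairo, Dakar, Delhi, Dubai, Kyoto, Manila, Seoul, Sofia
Level 3: Tunis
Level 4: Accra
Tunis first appears at level 3.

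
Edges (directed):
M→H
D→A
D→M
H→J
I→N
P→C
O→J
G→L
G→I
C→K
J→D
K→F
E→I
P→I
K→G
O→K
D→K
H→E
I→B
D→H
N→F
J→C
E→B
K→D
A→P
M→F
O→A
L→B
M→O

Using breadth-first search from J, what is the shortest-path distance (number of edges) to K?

2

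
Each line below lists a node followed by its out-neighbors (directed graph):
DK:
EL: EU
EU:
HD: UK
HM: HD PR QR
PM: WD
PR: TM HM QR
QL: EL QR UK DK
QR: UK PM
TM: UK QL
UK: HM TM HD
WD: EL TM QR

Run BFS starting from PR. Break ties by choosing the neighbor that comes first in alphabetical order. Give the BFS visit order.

Visit PR; enqueue HM, QR, TM → queue [HM, QR, TM]
Visit HM; enqueue HD → queue [QR, TM, HD]
Visit QR; enqueue PM, UK → queue [TM, HD, PM, UK]
Visit TM; enqueue QL → queue [HD, PM, UK, QL]
Visit HD → queue [PM, UK, QL]
Visit PM; enqueue WD → queue [UK, QL, WD]
Visit UK → queue [QL, WD]
Visit QL; enqueue DK, EL → queue [WD, DK, EL]
Visit WD → queue [DK, EL]
Visit DK → queue [EL]
Visit EL; enqueue EU → queue [EU]
Visit EU → queue []

PR, HM, QR, TM, HD, PM, UK, QL, WD, DK, EL, EU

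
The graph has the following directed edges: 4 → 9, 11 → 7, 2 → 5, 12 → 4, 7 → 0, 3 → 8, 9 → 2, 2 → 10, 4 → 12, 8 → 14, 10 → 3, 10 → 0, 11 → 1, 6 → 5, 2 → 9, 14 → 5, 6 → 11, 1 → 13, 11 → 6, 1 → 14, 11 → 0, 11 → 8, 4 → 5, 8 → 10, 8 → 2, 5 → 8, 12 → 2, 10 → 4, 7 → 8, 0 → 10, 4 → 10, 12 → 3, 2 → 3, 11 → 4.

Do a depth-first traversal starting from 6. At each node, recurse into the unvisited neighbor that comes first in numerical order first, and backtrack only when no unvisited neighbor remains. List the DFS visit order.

6 5 8 2 3 9 10 0 4 12 14 11 1 13 7

Visit 6
6 → 5
5 → 8
8 → 2
2 → 3
2 → 9
2 → 10
10 → 0
10 → 4
4 → 12
8 → 14
6 → 11
11 → 1
1 → 13
11 → 7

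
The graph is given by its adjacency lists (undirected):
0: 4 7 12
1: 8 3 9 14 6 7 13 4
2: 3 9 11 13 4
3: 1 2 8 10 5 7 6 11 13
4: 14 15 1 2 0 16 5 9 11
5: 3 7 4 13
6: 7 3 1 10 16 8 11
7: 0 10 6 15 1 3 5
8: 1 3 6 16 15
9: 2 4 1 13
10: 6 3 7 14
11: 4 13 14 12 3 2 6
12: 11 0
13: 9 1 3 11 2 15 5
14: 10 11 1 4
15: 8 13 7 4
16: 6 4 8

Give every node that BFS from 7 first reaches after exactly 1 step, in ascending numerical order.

Level 0: 7
Level 1: 0, 1, 3, 5, 6, 10, 15
Level 2: 2, 4, 8, 9, 11, 12, 13, 14, 16

0, 1, 3, 5, 6, 10, 15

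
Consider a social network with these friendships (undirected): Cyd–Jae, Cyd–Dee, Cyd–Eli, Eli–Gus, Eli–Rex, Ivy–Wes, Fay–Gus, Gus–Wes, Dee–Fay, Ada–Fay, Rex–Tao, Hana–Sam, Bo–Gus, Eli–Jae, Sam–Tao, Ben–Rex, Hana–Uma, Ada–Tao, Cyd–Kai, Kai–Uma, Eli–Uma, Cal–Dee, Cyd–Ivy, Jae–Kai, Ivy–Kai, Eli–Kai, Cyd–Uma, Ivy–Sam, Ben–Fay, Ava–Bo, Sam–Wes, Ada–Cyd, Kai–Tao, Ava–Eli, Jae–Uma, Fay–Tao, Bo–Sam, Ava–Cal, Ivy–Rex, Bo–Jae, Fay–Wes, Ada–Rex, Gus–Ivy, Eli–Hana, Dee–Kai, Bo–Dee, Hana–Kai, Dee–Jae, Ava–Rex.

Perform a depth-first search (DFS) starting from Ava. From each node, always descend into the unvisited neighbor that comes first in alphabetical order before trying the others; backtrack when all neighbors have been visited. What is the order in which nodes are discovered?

Ava Bo Dee Cal Cyd Ada Fay Ben Rex Eli Gus Ivy Kai Hana Sam Tao Wes Uma Jae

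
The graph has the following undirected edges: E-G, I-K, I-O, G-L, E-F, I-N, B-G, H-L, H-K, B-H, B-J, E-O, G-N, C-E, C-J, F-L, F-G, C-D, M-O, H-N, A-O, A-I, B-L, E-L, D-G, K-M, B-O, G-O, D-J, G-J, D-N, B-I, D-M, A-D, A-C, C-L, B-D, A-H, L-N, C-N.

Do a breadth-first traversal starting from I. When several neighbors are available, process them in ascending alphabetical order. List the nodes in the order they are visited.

I, A, B, K, N, O, C, D, H, G, J, L, M, E, F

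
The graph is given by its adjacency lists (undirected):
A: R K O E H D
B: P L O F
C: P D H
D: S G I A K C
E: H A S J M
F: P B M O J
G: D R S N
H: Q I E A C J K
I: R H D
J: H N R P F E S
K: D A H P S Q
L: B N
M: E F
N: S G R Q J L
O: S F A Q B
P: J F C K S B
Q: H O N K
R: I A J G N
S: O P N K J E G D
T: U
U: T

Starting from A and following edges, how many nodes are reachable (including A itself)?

BFS from A visits: A, R, K, O, E, H, D, I, J, G, N, P, S, Q, F, B, M, C, L
Reachable nodes: 19 of 21 total.

19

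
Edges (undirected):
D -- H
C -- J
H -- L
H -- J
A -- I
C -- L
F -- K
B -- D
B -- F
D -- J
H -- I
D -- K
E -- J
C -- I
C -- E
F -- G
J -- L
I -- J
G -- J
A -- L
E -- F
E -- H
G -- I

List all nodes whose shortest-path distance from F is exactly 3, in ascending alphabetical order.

A, L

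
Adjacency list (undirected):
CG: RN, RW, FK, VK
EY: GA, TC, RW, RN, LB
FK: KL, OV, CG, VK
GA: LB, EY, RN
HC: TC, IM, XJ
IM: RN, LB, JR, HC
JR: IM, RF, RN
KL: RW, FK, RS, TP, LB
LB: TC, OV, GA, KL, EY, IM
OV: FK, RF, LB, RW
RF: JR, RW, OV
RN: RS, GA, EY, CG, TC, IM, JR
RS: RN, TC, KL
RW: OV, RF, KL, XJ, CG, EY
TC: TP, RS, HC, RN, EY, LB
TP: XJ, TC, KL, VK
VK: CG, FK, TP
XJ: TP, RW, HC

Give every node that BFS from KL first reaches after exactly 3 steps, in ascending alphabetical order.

HC, JR

Level 0: KL
Level 1: FK, LB, RS, RW, TP
Level 2: CG, EY, GA, IM, OV, RF, RN, TC, VK, XJ
Level 3: HC, JR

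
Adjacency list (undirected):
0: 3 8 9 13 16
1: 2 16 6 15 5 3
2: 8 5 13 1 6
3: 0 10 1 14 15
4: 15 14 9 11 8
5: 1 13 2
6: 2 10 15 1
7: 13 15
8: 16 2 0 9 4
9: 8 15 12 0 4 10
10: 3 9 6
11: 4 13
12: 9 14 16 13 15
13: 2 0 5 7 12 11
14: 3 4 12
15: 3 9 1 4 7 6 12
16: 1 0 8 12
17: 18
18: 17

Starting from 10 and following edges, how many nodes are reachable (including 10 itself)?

BFS from 10 visits: 10, 9, 6, 3, 15, 12, 8, 4, 0, 2, 1, 14, 7, 16, 13, 11, 5
Reachable nodes: 17 of 19 total.

17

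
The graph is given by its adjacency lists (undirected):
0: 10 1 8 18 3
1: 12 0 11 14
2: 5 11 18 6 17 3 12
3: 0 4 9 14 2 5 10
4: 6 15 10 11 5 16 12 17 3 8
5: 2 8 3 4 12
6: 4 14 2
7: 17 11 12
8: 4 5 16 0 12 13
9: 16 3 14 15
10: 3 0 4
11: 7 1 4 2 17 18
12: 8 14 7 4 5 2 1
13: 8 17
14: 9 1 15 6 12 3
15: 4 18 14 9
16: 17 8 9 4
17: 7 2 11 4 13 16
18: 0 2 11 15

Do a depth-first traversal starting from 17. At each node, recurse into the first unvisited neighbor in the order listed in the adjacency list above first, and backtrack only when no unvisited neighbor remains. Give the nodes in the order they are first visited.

17, 7, 11, 1, 12, 8, 4, 6, 14, 9, 16, 3, 0, 10, 18, 2, 5, 15, 13

Visit 17
17 → 7
7 → 11
11 → 1
1 → 12
12 → 8
8 → 4
4 → 6
6 → 14
14 → 9
9 → 16
9 → 3
3 → 0
0 → 10
0 → 18
18 → 2
2 → 5
18 → 15
8 → 13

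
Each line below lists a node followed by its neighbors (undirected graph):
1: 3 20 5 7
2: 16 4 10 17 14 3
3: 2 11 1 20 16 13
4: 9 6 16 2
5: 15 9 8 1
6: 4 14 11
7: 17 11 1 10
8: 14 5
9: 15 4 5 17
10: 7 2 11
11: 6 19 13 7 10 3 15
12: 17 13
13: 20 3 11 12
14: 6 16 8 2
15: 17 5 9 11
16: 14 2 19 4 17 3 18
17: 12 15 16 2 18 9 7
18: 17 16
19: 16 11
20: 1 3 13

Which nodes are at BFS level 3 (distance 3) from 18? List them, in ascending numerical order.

1, 5, 6, 8, 10, 11, 13, 20

Level 0: 18
Level 1: 16, 17
Level 2: 2, 3, 4, 7, 9, 12, 14, 15, 19
Level 3: 1, 5, 6, 8, 10, 11, 13, 20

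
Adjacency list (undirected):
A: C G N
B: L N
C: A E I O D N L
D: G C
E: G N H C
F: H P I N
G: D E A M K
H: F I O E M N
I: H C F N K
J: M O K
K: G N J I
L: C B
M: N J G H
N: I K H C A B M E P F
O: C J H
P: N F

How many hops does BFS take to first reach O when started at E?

Level 0: E
Level 1: C, G, H, N
Level 2: A, B, D, F, I, K, L, M, O, P
Level 3: J
O first appears at level 2.

2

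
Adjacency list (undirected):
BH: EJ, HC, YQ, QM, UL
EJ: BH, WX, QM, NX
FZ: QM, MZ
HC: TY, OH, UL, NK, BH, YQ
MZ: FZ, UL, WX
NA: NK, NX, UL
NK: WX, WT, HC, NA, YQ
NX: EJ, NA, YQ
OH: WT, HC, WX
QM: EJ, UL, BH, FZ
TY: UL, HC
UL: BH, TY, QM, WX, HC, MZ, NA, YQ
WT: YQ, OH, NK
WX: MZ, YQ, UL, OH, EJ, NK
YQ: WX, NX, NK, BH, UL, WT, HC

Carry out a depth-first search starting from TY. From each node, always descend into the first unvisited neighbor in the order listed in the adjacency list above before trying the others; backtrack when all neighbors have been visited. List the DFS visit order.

TY -> UL -> BH -> EJ -> WX -> MZ -> FZ -> QM -> YQ -> NX -> NA -> NK -> WT -> OH -> HC

Visit TY
TY → UL
UL → BH
BH → EJ
EJ → WX
WX → MZ
MZ → FZ
FZ → QM
WX → YQ
YQ → NX
NX → NA
NA → NK
NK → WT
WT → OH
OH → HC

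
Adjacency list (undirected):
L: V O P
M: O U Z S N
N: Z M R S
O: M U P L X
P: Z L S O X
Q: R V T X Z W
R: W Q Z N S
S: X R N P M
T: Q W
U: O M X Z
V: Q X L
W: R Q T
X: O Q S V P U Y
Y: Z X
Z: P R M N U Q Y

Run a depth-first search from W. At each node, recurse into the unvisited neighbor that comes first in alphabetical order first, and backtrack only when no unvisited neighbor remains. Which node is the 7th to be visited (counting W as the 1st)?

L

Visit W
W → Q
Q → R
R → N
N → M
M → O
O → L
L → P
P → S
S → X
X → U
U → Z
Z → Y
X → V
Q → T

Visit order: W, Q, R, N, M, O, L, P, S, X, U, Z, Y, V, T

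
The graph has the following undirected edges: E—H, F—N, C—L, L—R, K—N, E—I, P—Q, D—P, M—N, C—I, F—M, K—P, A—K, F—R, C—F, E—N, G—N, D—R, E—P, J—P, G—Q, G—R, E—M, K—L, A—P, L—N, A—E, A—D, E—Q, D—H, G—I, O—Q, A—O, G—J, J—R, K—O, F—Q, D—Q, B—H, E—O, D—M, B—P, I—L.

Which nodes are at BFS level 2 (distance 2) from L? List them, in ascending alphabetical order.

Level 0: L
Level 1: C, I, K, N, R
Level 2: A, D, E, F, G, J, M, O, P
Level 3: B, H, Q

A, D, E, F, G, J, M, O, P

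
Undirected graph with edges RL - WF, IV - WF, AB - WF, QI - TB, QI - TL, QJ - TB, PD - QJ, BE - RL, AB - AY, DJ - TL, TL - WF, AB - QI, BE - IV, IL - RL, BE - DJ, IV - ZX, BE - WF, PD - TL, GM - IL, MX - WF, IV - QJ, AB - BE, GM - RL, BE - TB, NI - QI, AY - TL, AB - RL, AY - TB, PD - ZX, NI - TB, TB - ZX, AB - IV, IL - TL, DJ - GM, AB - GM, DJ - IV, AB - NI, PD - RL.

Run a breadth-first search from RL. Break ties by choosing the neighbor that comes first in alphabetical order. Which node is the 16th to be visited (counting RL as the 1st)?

ZX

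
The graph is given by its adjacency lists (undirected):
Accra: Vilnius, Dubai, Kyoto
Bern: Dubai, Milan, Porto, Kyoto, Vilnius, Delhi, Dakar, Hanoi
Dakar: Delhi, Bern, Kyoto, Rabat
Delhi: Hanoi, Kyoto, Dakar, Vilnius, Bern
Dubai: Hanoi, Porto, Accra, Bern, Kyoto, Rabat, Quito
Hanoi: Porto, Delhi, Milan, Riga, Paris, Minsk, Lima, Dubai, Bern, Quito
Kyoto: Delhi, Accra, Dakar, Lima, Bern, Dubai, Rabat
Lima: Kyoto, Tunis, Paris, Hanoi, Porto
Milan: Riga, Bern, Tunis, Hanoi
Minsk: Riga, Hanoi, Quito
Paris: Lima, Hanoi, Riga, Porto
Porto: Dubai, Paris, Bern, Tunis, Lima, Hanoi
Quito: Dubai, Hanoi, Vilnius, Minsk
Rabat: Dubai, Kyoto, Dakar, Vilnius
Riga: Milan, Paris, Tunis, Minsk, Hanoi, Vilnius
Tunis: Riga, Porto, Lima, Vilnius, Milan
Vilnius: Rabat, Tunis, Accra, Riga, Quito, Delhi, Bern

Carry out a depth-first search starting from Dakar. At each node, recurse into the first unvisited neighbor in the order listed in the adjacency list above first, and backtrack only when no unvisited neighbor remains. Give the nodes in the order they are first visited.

Visit Dakar
Dakar → Delhi
Delhi → Hanoi
Hanoi → Porto
Porto → Dubai
Dubai → Accra
Accra → Vilnius
Vilnius → Rabat
Rabat → Kyoto
Kyoto → Lima
Lima → Tunis
Tunis → Riga
Riga → Milan
Milan → Bern
Riga → Paris
Riga → Minsk
Minsk → Quito

Dakar Delhi Hanoi Porto Dubai Accra Vilnius Rabat Kyoto Lima Tunis Riga Milan Bern Paris Minsk Quito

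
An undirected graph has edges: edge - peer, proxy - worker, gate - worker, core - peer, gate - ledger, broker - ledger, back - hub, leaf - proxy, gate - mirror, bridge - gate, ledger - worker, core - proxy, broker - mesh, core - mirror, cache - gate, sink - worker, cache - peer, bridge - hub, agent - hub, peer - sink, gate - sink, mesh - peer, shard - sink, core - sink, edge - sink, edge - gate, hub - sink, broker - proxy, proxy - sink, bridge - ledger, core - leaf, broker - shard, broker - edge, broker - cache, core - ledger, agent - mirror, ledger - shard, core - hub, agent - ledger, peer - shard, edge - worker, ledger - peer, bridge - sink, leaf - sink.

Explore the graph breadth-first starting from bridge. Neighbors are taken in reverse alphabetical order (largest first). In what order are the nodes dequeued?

Visit bridge; enqueue sink, ledger, hub, gate → queue [sink, ledger, hub, gate]
Visit sink; enqueue worker, shard, proxy, peer, leaf, edge, core → queue [ledger, hub, gate, worker, shard, proxy, peer, leaf, edge, core]
Visit ledger; enqueue broker, agent → queue [hub, gate, worker, shard, proxy, peer, leaf, edge, core, broker, agent]
Visit hub; enqueue back → queue [gate, worker, shard, proxy, peer, leaf, edge, core, broker, agent, back]
Visit gate; enqueue mirror, cache → queue [worker, shard, proxy, peer, leaf, edge, core, broker, agent, back, mirror, cache]
Visit worker → queue [shard, proxy, peer, leaf, edge, core, broker, agent, back, mirror, cache]
Visit shard → queue [proxy, peer, leaf, edge, core, broker, agent, back, mirror, cache]
Visit proxy → queue [peer, leaf, edge, core, broker, agent, back, mirror, cache]
Visit peer; enqueue mesh → queue [leaf, edge, core, broker, agent, back, mirror, cache, mesh]
Visit leaf → queue [edge, core, broker, agent, back, mirror, cache, mesh]
Visit edge → queue [core, broker, agent, back, mirror, cache, mesh]
Visit core → queue [broker, agent, back, mirror, cache, mesh]
Visit broker → queue [agent, back, mirror, cache, mesh]
Visit agent → queue [back, mirror, cache, mesh]
Visit back → queue [mirror, cache, mesh]
Visit mirror → queue [cache, mesh]
Visit cache → queue [mesh]
Visit mesh → queue []

bridge, sink, ledger, hub, gate, worker, shard, proxy, peer, leaf, edge, core, broker, agent, back, mirror, cache, mesh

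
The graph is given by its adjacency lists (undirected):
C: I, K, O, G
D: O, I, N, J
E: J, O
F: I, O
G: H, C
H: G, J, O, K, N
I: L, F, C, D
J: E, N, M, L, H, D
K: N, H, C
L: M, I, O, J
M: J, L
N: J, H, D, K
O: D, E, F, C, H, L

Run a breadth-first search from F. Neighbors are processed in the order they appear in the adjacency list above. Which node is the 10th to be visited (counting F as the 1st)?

Visit F; enqueue I, O → queue [I, O]
Visit I; enqueue L, C, D → queue [O, L, C, D]
Visit O; enqueue E, H → queue [L, C, D, E, H]
Visit L; enqueue M, J → queue [C, D, E, H, M, J]
Visit C; enqueue K, G → queue [D, E, H, M, J, K, G]
Visit D; enqueue N → queue [E, H, M, J, K, G, N]
Visit E → queue [H, M, J, K, G, N]
Visit H → queue [M, J, K, G, N]
Visit M → queue [J, K, G, N]
Visit J → queue [K, G, N]
Visit K → queue [G, N]
Visit G → queue [N]
Visit N → queue []

Visit order: F, I, O, L, C, D, E, H, M, J, K, G, N

J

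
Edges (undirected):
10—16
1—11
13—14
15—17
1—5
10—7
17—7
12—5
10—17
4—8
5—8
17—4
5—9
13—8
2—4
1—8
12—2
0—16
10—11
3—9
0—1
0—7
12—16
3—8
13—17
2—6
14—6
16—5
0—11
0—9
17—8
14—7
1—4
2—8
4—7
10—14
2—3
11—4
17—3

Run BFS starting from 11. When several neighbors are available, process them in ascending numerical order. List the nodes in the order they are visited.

11 0 1 4 10 7 9 16 5 8 2 17 14 3 12 13 6 15

Visit 11; enqueue 0, 1, 4, 10 → queue [0, 1, 4, 10]
Visit 0; enqueue 7, 9, 16 → queue [1, 4, 10, 7, 9, 16]
Visit 1; enqueue 5, 8 → queue [4, 10, 7, 9, 16, 5, 8]
Visit 4; enqueue 2, 17 → queue [10, 7, 9, 16, 5, 8, 2, 17]
Visit 10; enqueue 14 → queue [7, 9, 16, 5, 8, 2, 17, 14]
Visit 7 → queue [9, 16, 5, 8, 2, 17, 14]
Visit 9; enqueue 3 → queue [16, 5, 8, 2, 17, 14, 3]
Visit 16; enqueue 12 → queue [5, 8, 2, 17, 14, 3, 12]
Visit 5 → queue [8, 2, 17, 14, 3, 12]
Visit 8; enqueue 13 → queue [2, 17, 14, 3, 12, 13]
Visit 2; enqueue 6 → queue [17, 14, 3, 12, 13, 6]
Visit 17; enqueue 15 → queue [14, 3, 12, 13, 6, 15]
Visit 14 → queue [3, 12, 13, 6, 15]
Visit 3 → queue [12, 13, 6, 15]
Visit 12 → queue [13, 6, 15]
Visit 13 → queue [6, 15]
Visit 6 → queue [15]
Visit 15 → queue []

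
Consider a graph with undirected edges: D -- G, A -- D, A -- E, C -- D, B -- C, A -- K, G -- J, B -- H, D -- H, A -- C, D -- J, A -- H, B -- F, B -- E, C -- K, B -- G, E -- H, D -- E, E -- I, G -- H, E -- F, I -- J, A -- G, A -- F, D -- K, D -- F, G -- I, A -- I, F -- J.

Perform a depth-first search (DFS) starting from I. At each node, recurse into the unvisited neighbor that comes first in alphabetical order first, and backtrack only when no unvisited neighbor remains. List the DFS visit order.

Visit I
I → A
A → C
C → B
B → E
E → D
D → F
F → J
J → G
G → H
D → K

I, A, C, B, E, D, F, J, G, H, K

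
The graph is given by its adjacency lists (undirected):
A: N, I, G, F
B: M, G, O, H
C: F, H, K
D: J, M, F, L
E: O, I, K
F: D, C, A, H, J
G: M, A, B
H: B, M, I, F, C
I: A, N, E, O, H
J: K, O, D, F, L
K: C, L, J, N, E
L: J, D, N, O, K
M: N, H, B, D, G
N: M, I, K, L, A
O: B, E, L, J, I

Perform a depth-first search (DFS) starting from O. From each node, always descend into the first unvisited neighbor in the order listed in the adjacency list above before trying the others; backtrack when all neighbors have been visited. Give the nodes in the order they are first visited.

O, B, M, N, I, A, G, F, D, J, K, C, H, L, E

Visit O
O → B
B → M
M → N
N → I
I → A
A → G
A → F
F → D
D → J
J → K
K → C
C → H
K → L
K → E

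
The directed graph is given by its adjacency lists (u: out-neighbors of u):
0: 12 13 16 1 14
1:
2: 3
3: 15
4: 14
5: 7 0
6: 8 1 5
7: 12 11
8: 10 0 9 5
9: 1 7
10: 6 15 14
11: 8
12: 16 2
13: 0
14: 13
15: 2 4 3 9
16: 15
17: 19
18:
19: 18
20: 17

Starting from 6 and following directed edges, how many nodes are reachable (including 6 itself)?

17

BFS from 6 visits: 6, 8, 5, 1, 10, 9, 0, 7, 15, 14, 16, 13, 12, 11, 4, 3, 2
Reachable nodes: 17 of 21 total.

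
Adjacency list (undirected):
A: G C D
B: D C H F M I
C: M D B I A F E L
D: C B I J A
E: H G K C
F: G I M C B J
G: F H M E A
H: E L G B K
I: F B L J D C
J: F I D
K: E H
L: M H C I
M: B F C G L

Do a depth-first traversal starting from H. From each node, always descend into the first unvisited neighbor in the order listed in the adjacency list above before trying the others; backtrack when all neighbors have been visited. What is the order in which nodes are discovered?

Visit H
H → E
E → G
G → F
F → I
I → B
B → D
D → C
C → M
M → L
C → A
D → J
E → K

H, E, G, F, I, B, D, C, M, L, A, J, K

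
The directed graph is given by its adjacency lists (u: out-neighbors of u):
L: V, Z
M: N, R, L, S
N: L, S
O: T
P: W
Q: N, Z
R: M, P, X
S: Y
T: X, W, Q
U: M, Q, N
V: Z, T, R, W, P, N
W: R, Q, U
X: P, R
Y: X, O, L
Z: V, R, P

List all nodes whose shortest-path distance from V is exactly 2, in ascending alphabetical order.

L, M, Q, S, U, X

Level 0: V
Level 1: N, P, R, T, W, Z
Level 2: L, M, Q, S, U, X
Level 3: Y
Level 4: O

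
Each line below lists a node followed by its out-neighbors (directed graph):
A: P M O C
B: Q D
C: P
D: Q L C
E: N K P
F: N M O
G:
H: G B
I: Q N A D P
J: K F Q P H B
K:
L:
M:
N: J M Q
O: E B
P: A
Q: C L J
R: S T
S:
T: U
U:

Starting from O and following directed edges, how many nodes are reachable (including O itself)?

BFS from O visits: O, B, E, D, Q, K, N, P, C, L, J, M, A, F, H, G
Reachable nodes: 16 of 21 total.

16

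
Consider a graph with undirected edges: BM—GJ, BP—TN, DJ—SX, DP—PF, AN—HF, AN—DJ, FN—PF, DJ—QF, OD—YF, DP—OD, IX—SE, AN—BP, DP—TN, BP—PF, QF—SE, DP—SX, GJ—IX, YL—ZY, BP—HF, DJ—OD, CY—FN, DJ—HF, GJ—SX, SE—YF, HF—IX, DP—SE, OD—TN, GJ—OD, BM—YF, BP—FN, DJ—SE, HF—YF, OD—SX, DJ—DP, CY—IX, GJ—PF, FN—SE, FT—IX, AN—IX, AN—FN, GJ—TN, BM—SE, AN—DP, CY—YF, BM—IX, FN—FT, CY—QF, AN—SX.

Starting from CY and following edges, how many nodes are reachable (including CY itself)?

BFS from CY visits: CY, FN, IX, QF, YF, AN, BP, FT, PF, SE, BM, GJ, HF, DJ, OD, DP, SX, TN
Reachable nodes: 18 of 20 total.

18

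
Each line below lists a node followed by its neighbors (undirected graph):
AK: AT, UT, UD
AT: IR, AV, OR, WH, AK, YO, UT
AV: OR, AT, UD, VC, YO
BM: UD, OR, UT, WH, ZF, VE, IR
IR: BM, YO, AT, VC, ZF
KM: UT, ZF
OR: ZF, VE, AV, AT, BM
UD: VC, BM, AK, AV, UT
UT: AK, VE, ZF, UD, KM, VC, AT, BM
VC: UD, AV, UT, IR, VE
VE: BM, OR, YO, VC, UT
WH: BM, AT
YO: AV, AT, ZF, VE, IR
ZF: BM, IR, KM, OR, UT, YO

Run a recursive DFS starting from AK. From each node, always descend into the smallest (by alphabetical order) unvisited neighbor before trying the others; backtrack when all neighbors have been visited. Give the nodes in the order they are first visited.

Visit AK
AK → AT
AT → AV
AV → OR
OR → BM
BM → IR
IR → VC
VC → UD
UD → UT
UT → KM
KM → ZF
ZF → YO
YO → VE
BM → WH

AK AT AV OR BM IR VC UD UT KM ZF YO VE WH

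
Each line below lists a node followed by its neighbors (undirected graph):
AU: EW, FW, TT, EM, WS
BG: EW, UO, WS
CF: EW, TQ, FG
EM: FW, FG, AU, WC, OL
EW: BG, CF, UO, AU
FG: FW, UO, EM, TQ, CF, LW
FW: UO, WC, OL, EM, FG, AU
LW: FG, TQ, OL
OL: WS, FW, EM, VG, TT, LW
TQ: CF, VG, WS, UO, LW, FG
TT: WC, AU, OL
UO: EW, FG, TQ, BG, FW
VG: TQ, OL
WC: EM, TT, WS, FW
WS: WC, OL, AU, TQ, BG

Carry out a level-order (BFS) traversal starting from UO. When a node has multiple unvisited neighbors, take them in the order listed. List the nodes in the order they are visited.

UO, EW, FG, TQ, BG, FW, CF, AU, EM, LW, VG, WS, WC, OL, TT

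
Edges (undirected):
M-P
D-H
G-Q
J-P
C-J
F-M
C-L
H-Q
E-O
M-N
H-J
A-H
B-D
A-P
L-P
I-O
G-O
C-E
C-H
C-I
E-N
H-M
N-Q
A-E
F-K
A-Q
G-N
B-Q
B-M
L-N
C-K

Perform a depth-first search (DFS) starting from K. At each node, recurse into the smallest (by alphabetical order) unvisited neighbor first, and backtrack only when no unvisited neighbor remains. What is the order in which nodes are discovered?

Visit K
K → C
C → E
E → A
A → H
H → D
D → B
B → M
M → F
M → N
N → G
G → O
O → I
G → Q
N → L
L → P
P → J

K, C, E, A, H, D, B, M, F, N, G, O, I, Q, L, P, J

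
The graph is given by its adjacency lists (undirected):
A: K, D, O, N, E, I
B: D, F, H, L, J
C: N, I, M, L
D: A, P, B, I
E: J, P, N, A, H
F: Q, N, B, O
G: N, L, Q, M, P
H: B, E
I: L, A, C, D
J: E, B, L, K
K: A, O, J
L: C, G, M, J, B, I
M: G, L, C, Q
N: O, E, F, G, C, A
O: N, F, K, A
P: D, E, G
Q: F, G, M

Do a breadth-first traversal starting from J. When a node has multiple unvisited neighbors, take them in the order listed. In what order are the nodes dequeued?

Visit J; enqueue E, B, L, K → queue [E, B, L, K]
Visit E; enqueue P, N, A, H → queue [B, L, K, P, N, A, H]
Visit B; enqueue D, F → queue [L, K, P, N, A, H, D, F]
Visit L; enqueue C, G, M, I → queue [K, P, N, A, H, D, F, C, G, M, I]
Visit K; enqueue O → queue [P, N, A, H, D, F, C, G, M, I, O]
Visit P → queue [N, A, H, D, F, C, G, M, I, O]
Visit N → queue [A, H, D, F, C, G, M, I, O]
Visit A → queue [H, D, F, C, G, M, I, O]
Visit H → queue [D, F, C, G, M, I, O]
Visit D → queue [F, C, G, M, I, O]
Visit F; enqueue Q → queue [C, G, M, I, O, Q]
Visit C → queue [G, M, I, O, Q]
Visit G → queue [M, I, O, Q]
Visit M → queue [I, O, Q]
Visit I → queue [O, Q]
Visit O → queue [Q]
Visit Q → queue []

J → E → B → L → K → P → N → A → H → D → F → C → G → M → I → O → Q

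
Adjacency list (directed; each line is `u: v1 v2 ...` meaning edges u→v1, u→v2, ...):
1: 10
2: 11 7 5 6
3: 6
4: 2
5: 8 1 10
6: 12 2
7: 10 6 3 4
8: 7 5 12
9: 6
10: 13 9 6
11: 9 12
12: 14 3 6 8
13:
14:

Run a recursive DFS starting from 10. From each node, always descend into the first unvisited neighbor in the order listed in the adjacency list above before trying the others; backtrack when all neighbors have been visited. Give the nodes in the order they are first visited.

Visit 10
10 → 13
10 → 9
9 → 6
6 → 12
12 → 14
12 → 3
12 → 8
8 → 7
7 → 4
4 → 2
2 → 11
2 → 5
5 → 1

10 → 13 → 9 → 6 → 12 → 14 → 3 → 8 → 7 → 4 → 2 → 11 → 5 → 1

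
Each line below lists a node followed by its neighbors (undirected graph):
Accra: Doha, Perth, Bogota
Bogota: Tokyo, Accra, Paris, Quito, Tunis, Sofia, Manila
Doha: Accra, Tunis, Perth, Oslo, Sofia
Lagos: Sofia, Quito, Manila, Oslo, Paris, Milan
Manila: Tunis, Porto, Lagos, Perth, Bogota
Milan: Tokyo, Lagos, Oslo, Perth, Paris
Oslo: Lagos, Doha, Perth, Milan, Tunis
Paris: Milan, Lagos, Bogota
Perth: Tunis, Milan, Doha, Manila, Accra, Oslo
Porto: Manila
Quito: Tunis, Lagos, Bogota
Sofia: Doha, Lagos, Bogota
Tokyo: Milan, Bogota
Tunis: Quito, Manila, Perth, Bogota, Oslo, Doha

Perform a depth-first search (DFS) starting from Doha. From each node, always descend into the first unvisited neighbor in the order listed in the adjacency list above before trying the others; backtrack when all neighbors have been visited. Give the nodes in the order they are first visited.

Visit Doha
Doha → Accra
Accra → Perth
Perth → Tunis
Tunis → Quito
Quito → Lagos
Lagos → Sofia
Sofia → Bogota
Bogota → Tokyo
Tokyo → Milan
Milan → Oslo
Milan → Paris
Bogota → Manila
Manila → Porto

Doha, Accra, Perth, Tunis, Quito, Lagos, Sofia, Bogota, Tokyo, Milan, Oslo, Paris, Manila, Porto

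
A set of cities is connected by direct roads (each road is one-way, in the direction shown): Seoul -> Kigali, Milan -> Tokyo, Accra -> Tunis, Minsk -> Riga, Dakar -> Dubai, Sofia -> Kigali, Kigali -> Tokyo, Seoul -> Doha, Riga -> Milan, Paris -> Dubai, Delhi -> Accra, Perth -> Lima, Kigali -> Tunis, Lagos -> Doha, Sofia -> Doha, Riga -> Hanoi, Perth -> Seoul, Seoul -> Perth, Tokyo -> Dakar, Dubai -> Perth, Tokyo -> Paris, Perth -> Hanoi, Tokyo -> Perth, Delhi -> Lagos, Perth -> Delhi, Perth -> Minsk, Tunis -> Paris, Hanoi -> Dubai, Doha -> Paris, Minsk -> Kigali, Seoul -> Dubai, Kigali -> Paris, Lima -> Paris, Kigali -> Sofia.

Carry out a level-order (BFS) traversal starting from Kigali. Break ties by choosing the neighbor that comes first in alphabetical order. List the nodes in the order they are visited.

Kigali -> Paris -> Sofia -> Tokyo -> Tunis -> Dubai -> Doha -> Dakar -> Perth -> Delhi -> Hanoi -> Lima -> Minsk -> Seoul -> Accra -> Lagos -> Riga -> Milan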